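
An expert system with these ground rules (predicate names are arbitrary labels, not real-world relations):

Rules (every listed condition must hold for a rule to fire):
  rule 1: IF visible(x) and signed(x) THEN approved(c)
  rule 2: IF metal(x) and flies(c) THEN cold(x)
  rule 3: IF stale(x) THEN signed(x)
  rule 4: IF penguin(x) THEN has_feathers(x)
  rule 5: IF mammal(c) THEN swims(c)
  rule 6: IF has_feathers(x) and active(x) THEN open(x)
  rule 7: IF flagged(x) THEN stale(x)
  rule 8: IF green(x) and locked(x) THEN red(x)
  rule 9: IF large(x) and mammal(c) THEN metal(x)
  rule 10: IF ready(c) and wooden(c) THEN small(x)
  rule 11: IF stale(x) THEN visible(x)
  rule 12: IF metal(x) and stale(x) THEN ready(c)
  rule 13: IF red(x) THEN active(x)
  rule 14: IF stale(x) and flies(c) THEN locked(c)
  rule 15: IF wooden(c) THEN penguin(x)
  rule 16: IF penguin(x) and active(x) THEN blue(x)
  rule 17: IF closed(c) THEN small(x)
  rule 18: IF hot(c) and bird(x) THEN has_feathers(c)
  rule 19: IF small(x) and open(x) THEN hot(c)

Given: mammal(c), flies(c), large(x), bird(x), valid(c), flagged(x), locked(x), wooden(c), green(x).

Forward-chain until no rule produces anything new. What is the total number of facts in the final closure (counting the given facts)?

Round 1 fires rule 5, rule 7, rule 8, rule 9, rule 15, giving swims(c), stale(x), red(x), metal(x), penguin(x).
Round 2 fires rule 2, rule 3, rule 4, rule 11, rule 12, rule 13, rule 14, giving cold(x), signed(x), has_feathers(x), visible(x), ready(c), active(x), locked(c).
Round 3 fires rule 1, rule 6, rule 10, rule 16, giving approved(c), open(x), small(x), blue(x).
Round 4 fires rule 19, giving hot(c).
Round 5 fires rule 18, giving has_feathers(c).
Closure: {active(x), approved(c), bird(x), blue(x), cold(x), flagged(x), flies(c), green(x), has_feathers(c), has_feathers(x), hot(c), large(x), locked(c), locked(x), mammal(c), metal(x), open(x), penguin(x), ready(c), red(x), signed(x), small(x), stale(x), swims(c), valid(c), visible(x), wooden(c)} — 27 facts.

27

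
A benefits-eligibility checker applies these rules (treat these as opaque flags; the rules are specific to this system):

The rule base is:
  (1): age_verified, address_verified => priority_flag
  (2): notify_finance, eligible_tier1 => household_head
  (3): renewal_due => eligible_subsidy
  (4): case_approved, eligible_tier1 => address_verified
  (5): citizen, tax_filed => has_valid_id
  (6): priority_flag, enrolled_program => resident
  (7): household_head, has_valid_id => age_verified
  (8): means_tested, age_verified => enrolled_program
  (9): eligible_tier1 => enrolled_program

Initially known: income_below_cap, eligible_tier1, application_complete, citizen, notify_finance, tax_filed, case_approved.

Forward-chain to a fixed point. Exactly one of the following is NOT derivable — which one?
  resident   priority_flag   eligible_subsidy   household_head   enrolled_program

Round 1 fires (2), (4), (5), (9), giving household_head, address_verified, has_valid_id, enrolled_program.
Round 2 fires (7), giving age_verified.
Round 3 fires (1), giving priority_flag.
Round 4 fires (6), giving resident.
Derived: enrolled_program (round 1), household_head (round 1), resident (round 4), priority_flag (round 3). eligible_subsidy never appears in any round.

eligible_subsidy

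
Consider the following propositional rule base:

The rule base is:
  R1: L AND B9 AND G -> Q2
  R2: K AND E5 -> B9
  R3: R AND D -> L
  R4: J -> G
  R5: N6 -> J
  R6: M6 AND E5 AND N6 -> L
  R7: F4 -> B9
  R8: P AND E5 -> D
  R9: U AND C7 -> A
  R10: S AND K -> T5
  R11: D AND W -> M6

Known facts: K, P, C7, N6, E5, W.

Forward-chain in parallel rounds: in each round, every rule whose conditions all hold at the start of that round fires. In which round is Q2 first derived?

Round 1 fires R2, R5, R8, giving B9, J, D.
Round 2 fires R4, R11, giving G, M6.
Round 3 fires R6, giving L.
Round 4 fires R1, giving Q2.
Q2 first appears in round 4.

4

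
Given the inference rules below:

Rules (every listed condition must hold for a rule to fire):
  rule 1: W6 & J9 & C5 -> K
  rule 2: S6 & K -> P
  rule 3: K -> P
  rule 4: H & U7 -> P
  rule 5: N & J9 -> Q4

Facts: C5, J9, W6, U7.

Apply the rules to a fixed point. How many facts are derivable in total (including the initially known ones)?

6

[1] rule 1 [W6 & J9 & C5 -> K]. ⇒ new: K.
[2] rule 3 [K -> P]. ⇒ new: P.
Closure: {C5, J9, K, P, U7, W6} — 6 facts.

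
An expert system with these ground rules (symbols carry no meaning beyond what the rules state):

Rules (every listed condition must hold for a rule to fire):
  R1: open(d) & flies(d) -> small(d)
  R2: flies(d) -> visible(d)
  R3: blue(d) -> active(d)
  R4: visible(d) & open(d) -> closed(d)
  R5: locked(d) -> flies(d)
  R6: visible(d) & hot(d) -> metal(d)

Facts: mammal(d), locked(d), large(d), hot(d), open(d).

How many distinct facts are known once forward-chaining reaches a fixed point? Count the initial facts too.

10

Round 1 fires R5, giving flies(d).
Round 2 fires R1, R2, giving small(d), visible(d).
Round 3 fires R4, R6, giving closed(d), metal(d).
Closure: {closed(d), flies(d), hot(d), large(d), locked(d), mammal(d), metal(d), open(d), small(d), visible(d)} — 10 facts.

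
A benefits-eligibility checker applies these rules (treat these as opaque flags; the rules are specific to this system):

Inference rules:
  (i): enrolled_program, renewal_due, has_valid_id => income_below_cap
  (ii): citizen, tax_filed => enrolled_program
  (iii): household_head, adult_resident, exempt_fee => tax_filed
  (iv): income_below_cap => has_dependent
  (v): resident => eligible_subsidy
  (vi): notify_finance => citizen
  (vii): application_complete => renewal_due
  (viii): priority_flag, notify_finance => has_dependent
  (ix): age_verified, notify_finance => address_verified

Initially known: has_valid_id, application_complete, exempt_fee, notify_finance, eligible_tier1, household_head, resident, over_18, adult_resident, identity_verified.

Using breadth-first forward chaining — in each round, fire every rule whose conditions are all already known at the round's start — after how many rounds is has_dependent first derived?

4

Round 1 — (iii), (v), (vi), (vii), derive tax_filed, eligible_subsidy, citizen, renewal_due.
Round 2 — (ii), derive enrolled_program.
Round 3 — (i), derive income_below_cap.
Round 4 — (iv), derive has_dependent.
has_dependent first appears in round 4.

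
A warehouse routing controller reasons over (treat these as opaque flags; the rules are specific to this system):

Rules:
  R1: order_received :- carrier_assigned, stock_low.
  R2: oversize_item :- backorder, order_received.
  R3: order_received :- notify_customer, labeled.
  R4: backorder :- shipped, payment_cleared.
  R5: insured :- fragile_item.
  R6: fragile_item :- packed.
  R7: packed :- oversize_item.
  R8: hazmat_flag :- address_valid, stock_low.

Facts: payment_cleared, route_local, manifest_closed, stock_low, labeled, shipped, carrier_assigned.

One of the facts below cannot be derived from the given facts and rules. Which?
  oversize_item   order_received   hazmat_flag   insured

Round 1 fires R1, R4, giving order_received, backorder.
Round 2 fires R2, giving oversize_item.
Round 3 fires R7, giving packed.
Round 4 fires R6, giving fragile_item.
Round 5 fires R5, giving insured.
Derived: oversize_item (round 2), order_received (round 1), insured (round 5). hazmat_flag never appears in any round.

hazmat_flag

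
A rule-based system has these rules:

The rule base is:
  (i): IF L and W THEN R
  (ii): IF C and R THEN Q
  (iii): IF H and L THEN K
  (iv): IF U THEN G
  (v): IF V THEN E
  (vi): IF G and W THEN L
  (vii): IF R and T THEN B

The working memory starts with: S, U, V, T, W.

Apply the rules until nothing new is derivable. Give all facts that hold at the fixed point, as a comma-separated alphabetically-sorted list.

[1] (iv) [IF U THEN G]; (v) [IF V THEN E]. ⇒ new: G, E.
[2] (vi) [IF G and W THEN L]. ⇒ new: L.
[3] (i) [IF L and W THEN R]. ⇒ new: R.
[4] (vii) [IF R and T THEN B]. ⇒ new: B.

B, E, G, L, R, S, T, U, V, W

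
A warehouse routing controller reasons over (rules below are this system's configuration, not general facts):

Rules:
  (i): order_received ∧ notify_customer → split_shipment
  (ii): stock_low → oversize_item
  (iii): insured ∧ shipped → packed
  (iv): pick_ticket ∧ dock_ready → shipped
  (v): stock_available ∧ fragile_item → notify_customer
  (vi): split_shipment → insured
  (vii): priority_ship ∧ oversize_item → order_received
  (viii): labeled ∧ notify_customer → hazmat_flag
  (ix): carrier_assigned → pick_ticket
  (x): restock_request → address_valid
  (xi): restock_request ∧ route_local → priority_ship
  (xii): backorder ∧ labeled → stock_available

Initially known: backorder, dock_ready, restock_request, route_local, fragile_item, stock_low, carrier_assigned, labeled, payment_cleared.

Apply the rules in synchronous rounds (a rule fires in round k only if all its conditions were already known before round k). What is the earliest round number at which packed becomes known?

Round 1: (ii) [stock_low → oversize_item]; (ix) [carrier_assigned → pick_ticket]; (x) [restock_request → address_valid]; (xi) [restock_request ∧ route_local → priority_ship]; (xii) [backorder ∧ labeled → stock_available]. New: oversize_item, pick_ticket, address_valid, priority_ship, stock_available.
Round 2: (iv) [pick_ticket ∧ dock_ready → shipped]; (v) [stock_available ∧ fragile_item → notify_customer]; (vii) [priority_ship ∧ oversize_item → order_received]. New: shipped, notify_customer, order_received.
Round 3: (i) [order_received ∧ notify_customer → split_shipment]; (viii) [labeled ∧ notify_customer → hazmat_flag]. New: split_shipment, hazmat_flag.
Round 4: (vi) [split_shipment → insured]. New: insured.
Round 5: (iii) [insured ∧ shipped → packed]. New: packed.
packed first appears in round 5.

5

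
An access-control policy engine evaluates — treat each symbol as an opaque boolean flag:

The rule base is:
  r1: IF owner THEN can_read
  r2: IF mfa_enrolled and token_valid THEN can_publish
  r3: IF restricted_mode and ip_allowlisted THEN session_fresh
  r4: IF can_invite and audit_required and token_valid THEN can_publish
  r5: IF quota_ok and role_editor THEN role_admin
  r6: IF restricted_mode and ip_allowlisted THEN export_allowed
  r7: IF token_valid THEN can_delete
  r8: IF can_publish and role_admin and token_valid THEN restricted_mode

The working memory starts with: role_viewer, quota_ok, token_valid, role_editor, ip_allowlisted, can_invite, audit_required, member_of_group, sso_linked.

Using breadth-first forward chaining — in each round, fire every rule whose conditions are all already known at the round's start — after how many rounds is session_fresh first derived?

3

Round 1: r4 [IF can_invite and audit_required and token_valid THEN can_publish]; r5 [IF quota_ok and role_editor THEN role_admin]; r7 [IF token_valid THEN can_delete]. New: can_publish, role_admin, can_delete.
Round 2: r8 [IF can_publish and role_admin and token_valid THEN restricted_mode]. New: restricted_mode.
Round 3: r3 [IF restricted_mode and ip_allowlisted THEN session_fresh]; r6 [IF restricted_mode and ip_allowlisted THEN export_allowed]. New: session_fresh, export_allowed.
session_fresh first appears in round 3.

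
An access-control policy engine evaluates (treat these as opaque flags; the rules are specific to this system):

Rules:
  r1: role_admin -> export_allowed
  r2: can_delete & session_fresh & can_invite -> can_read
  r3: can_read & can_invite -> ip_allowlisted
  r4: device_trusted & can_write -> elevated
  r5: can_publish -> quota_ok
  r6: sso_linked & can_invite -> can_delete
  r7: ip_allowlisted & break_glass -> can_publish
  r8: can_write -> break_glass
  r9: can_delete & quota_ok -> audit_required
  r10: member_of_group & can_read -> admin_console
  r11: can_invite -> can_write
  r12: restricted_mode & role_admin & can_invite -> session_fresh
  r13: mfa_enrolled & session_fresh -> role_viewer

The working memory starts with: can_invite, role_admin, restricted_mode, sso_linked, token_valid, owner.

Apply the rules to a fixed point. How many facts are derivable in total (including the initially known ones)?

16

Round 1: r1 [role_admin -> export_allowed]; r6 [sso_linked & can_invite -> can_delete]; r11 [can_invite -> can_write]; r12 [restricted_mode & role_admin & can_invite -> session_fresh]. New: export_allowed, can_delete, can_write, session_fresh.
Round 2: r2 [can_delete & session_fresh & can_invite -> can_read]; r8 [can_write -> break_glass]. New: can_read, break_glass.
Round 3: r3 [can_read & can_invite -> ip_allowlisted]. New: ip_allowlisted.
Round 4: r7 [ip_allowlisted & break_glass -> can_publish]. New: can_publish.
Round 5: r5 [can_publish -> quota_ok]. New: quota_ok.
Round 6: r9 [can_delete & quota_ok -> audit_required]. New: audit_required.
Closure: {audit_required, break_glass, can_delete, can_invite, can_publish, can_read, can_write, export_allowed, ip_allowlisted, owner, quota_ok, restricted_mode, role_admin, session_fresh, sso_linked, token_valid} — 16 facts.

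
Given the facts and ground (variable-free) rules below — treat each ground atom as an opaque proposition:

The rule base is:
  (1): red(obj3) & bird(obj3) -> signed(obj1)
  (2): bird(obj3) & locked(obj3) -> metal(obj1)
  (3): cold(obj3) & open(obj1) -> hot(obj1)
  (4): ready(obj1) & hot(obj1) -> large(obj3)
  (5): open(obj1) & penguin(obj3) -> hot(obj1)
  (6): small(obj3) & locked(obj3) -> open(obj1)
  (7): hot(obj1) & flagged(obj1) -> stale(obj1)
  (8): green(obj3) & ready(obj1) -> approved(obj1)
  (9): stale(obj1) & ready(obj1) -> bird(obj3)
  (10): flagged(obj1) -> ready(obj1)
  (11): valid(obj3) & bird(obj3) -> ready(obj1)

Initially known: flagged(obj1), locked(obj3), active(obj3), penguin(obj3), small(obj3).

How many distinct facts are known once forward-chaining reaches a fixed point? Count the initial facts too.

12

[1] (6) [small(obj3) & locked(obj3) -> open(obj1)]; (10) [flagged(obj1) -> ready(obj1)]. ⇒ new: open(obj1), ready(obj1).
[2] (5) [open(obj1) & penguin(obj3) -> hot(obj1)]. ⇒ new: hot(obj1).
[3] (4) [ready(obj1) & hot(obj1) -> large(obj3)]; (7) [hot(obj1) & flagged(obj1) -> stale(obj1)]. ⇒ new: large(obj3), stale(obj1).
[4] (9) [stale(obj1) & ready(obj1) -> bird(obj3)]. ⇒ new: bird(obj3).
[5] (2) [bird(obj3) & locked(obj3) -> metal(obj1)]. ⇒ new: metal(obj1).
Closure: {active(obj3), bird(obj3), flagged(obj1), hot(obj1), large(obj3), locked(obj3), metal(obj1), open(obj1), penguin(obj3), ready(obj1), small(obj3), stale(obj1)} — 12 facts.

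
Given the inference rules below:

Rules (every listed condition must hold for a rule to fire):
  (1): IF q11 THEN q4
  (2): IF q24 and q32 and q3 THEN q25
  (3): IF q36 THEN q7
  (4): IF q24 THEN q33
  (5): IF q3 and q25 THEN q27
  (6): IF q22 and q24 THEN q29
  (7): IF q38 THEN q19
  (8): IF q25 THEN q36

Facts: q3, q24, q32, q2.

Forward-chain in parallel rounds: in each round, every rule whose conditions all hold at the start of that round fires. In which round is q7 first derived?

3

Round 1 fires (2), (4), giving q25, q33.
Round 2 fires (5), (8), giving q27, q36.
Round 3 fires (3), giving q7.
q7 first appears in round 3.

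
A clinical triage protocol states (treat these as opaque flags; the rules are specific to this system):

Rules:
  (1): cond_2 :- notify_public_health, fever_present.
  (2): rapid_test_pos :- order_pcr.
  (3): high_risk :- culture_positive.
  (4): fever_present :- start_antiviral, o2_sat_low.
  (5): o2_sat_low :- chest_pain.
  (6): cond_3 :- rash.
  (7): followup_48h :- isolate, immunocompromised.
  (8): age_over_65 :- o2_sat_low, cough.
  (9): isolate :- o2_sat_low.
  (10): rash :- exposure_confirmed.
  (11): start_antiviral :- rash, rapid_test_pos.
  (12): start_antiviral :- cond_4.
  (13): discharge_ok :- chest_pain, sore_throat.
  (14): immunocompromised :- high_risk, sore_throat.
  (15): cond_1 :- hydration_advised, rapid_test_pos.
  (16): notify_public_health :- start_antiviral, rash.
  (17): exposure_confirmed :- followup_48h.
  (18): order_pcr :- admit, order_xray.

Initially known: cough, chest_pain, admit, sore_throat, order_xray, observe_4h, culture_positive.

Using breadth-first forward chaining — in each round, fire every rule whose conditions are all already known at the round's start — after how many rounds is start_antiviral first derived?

6

[1] (3) [high_risk :- culture_positive.]; (5) [o2_sat_low :- chest_pain.]; (13) [discharge_ok :- chest_pain, sore_throat.]; (18) [order_pcr :- admit, order_xray.]. ⇒ new: high_risk, o2_sat_low, discharge_ok, order_pcr.
[2] (2) [rapid_test_pos :- order_pcr.]; (8) [age_over_65 :- o2_sat_low, cough.]; (9) [isolate :- o2_sat_low.]; (14) [immunocompromised :- high_risk, sore_throat.]. ⇒ new: rapid_test_pos, age_over_65, isolate, immunocompromised.
[3] (7) [followup_48h :- isolate, immunocompromised.]. ⇒ new: followup_48h.
[4] (17) [exposure_confirmed :- followup_48h.]. ⇒ new: exposure_confirmed.
[5] (10) [rash :- exposure_confirmed.]. ⇒ new: rash.
[6] (6) [cond_3 :- rash.]; (11) [start_antiviral :- rash, rapid_test_pos.]. ⇒ new: cond_3, start_antiviral.
start_antiviral first appears in round 6.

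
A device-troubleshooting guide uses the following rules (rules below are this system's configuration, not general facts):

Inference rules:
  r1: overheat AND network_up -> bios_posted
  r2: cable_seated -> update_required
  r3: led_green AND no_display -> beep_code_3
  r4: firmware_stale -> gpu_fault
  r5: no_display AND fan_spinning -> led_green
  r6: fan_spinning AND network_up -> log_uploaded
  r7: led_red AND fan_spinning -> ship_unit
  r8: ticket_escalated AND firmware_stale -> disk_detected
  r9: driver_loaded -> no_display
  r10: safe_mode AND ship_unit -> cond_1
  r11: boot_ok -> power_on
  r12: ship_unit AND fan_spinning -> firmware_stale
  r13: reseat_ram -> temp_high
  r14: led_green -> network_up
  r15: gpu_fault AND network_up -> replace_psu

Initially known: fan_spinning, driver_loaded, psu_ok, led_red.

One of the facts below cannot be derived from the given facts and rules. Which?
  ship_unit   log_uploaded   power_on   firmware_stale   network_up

power_on

Round 1: r7 [led_red AND fan_spinning -> ship_unit]; r9 [driver_loaded -> no_display]. Adds ship_unit, no_display.
Round 2: r5 [no_display AND fan_spinning -> led_green]; r12 [ship_unit AND fan_spinning -> firmware_stale]. Adds led_green, firmware_stale.
Round 3: r3 [led_green AND no_display -> beep_code_3]; r4 [firmware_stale -> gpu_fault]; r14 [led_green -> network_up]. Adds beep_code_3, gpu_fault, network_up.
Round 4: r6 [fan_spinning AND network_up -> log_uploaded]; r15 [gpu_fault AND network_up -> replace_psu]. Adds log_uploaded, replace_psu.
Derived: firmware_stale (round 2), network_up (round 3), ship_unit (round 1), log_uploaded (round 4). power_on never appears in any round.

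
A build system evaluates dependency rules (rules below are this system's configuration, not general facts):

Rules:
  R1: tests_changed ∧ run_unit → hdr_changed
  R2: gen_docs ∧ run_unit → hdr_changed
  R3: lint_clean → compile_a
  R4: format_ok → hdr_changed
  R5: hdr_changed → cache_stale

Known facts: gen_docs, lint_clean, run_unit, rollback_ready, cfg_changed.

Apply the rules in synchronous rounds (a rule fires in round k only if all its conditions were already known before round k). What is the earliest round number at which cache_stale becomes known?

2

Round 1: R2 [gen_docs ∧ run_unit → hdr_changed]; R3 [lint_clean → compile_a]. Adds hdr_changed, compile_a.
Round 2: R5 [hdr_changed → cache_stale]. Adds cache_stale.
cache_stale first appears in round 2.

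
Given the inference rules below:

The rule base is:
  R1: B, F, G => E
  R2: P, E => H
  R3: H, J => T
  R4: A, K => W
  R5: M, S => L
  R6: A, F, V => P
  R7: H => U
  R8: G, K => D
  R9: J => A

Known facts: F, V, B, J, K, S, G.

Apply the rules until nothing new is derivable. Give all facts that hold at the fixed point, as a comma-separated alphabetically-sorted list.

Round 1 — R1, R8, R9, derive E, D, A.
Round 2 — R4, R6, derive W, P.
Round 3 — R2, derive H.
Round 4 — R3, R7, derive T, U.

A, B, D, E, F, G, H, J, K, P, S, T, U, V, W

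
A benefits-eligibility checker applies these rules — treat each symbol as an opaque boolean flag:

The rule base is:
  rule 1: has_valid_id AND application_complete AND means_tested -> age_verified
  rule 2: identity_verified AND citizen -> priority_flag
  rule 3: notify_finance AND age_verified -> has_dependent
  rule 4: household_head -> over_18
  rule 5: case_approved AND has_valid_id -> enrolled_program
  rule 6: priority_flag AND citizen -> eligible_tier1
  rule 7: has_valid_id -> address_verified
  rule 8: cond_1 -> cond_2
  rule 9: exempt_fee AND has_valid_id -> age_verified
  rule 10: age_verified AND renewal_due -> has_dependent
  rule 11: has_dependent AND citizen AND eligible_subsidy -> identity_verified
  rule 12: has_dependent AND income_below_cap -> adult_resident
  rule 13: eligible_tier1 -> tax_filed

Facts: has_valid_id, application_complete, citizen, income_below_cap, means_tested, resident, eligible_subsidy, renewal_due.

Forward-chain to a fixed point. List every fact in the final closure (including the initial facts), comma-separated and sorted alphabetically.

address_verified, adult_resident, age_verified, application_complete, citizen, eligible_subsidy, eligible_tier1, has_dependent, has_valid_id, identity_verified, income_below_cap, means_tested, priority_flag, renewal_due, resident, tax_filed

Round 1: rule 1 [has_valid_id AND application_complete AND means_tested -> age_verified]; rule 7 [has_valid_id -> address_verified]. New: age_verified, address_verified.
Round 2: rule 10 [age_verified AND renewal_due -> has_dependent]. New: has_dependent.
Round 3: rule 11 [has_dependent AND citizen AND eligible_subsidy -> identity_verified]; rule 12 [has_dependent AND income_below_cap -> adult_resident]. New: identity_verified, adult_resident.
Round 4: rule 2 [identity_verified AND citizen -> priority_flag]. New: priority_flag.
Round 5: rule 6 [priority_flag AND citizen -> eligible_tier1]. New: eligible_tier1.
Round 6: rule 13 [eligible_tier1 -> tax_filed]. New: tax_filed.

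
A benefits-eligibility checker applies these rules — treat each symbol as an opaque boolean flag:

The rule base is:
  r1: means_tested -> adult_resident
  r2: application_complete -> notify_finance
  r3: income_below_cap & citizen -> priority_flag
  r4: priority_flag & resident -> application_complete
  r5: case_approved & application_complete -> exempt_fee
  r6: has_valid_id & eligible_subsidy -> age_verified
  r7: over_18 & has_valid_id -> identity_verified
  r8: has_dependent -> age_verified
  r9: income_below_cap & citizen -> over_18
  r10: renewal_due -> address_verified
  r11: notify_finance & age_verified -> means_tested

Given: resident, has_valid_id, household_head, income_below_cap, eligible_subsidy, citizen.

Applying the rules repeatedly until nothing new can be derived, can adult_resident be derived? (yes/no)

Round 1: r3 [income_below_cap & citizen -> priority_flag]; r6 [has_valid_id & eligible_subsidy -> age_verified]; r9 [income_below_cap & citizen -> over_18]. New: priority_flag, age_verified, over_18.
Round 2: r4 [priority_flag & resident -> application_complete]; r7 [over_18 & has_valid_id -> identity_verified]. New: application_complete, identity_verified.
Round 3: r2 [application_complete -> notify_finance]. New: notify_finance.
Round 4: r11 [notify_finance & age_verified -> means_tested]. New: means_tested.
Round 5: r1 [means_tested -> adult_resident]. New: adult_resident.
adult_resident appears in round 5, so it is derivable.

yes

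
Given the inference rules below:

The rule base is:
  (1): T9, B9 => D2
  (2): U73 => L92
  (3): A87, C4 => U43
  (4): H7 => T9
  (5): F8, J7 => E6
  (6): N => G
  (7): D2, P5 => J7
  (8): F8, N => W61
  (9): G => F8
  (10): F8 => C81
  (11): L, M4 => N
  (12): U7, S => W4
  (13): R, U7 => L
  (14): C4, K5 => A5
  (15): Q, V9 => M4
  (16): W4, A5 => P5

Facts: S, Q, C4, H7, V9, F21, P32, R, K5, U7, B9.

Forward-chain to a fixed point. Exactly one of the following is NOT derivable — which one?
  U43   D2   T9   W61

Round 1: (4) [H7 => T9]; (12) [U7, S => W4]; (13) [R, U7 => L]; (14) [C4, K5 => A5]; (15) [Q, V9 => M4]. Adds T9, W4, L, A5, M4.
Round 2: (1) [T9, B9 => D2]; (11) [L, M4 => N]; (16) [W4, A5 => P5]. Adds D2, N, P5.
Round 3: (6) [N => G]; (7) [D2, P5 => J7]. Adds G, J7.
Round 4: (9) [G => F8]. Adds F8.
Round 5: (5) [F8, J7 => E6]; (8) [F8, N => W61]; (10) [F8 => C81]. Adds E6, W61, C81.
Derived: W61 (round 5), D2 (round 2), T9 (round 1). U43 never appears in any round.

U43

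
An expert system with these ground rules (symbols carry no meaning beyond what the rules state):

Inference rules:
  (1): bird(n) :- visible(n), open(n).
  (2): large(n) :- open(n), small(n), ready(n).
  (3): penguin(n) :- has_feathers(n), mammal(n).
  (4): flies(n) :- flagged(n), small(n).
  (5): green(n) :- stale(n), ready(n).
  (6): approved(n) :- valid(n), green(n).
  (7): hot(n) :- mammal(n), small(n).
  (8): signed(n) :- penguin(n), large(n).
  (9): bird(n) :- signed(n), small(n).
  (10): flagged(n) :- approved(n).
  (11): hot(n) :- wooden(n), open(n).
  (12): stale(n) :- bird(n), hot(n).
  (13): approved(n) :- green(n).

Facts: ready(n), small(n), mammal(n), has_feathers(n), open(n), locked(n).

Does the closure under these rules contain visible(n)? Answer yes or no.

Round 1 fires (2), (3), (7), giving large(n), penguin(n), hot(n).
Round 2 fires (8), giving signed(n).
Round 3 fires (9), giving bird(n).
Round 4 fires (12), giving stale(n).
Round 5 fires (5), giving green(n).
Round 6 fires (13), giving approved(n).
Round 7 fires (10), giving flagged(n).
Round 8 fires (4), giving flies(n).
Fixed point reached. No rule has visible(n) as a consequent, and it is not given.

no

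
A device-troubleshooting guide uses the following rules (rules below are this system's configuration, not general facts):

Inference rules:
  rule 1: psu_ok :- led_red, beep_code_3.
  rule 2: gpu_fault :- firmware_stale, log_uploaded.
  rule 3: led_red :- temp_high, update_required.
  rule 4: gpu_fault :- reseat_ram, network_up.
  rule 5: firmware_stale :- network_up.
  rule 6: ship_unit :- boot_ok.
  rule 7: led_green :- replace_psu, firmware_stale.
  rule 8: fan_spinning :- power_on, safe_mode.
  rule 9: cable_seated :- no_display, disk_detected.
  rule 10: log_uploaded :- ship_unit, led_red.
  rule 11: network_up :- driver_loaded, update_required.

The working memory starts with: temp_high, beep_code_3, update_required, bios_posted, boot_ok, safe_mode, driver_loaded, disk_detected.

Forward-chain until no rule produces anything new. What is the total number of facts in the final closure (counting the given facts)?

15

Round 1 — rule 3, rule 6, rule 11, derive led_red, ship_unit, network_up.
Round 2 — rule 1, rule 5, rule 10, derive psu_ok, firmware_stale, log_uploaded.
Round 3 — rule 2, derive gpu_fault.
Closure: {beep_code_3, bios_posted, boot_ok, disk_detected, driver_loaded, firmware_stale, gpu_fault, led_red, log_uploaded, network_up, psu_ok, safe_mode, ship_unit, temp_high, update_required} — 15 facts.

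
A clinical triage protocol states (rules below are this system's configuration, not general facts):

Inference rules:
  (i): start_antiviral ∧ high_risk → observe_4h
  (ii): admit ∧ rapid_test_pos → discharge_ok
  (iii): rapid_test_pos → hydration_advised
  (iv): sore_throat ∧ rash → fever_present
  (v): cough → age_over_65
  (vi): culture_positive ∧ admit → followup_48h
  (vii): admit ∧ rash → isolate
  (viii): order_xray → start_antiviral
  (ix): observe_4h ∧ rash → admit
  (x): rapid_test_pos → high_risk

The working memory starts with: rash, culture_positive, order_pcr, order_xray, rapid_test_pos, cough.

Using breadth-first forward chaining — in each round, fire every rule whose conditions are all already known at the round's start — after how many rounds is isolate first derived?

4

Round 1 — (iii), (v), (viii), (x), derive hydration_advised, age_over_65, start_antiviral, high_risk.
Round 2 — (i), derive observe_4h.
Round 3 — (ix), derive admit.
Round 4 — (ii), (vi), (vii), derive discharge_ok, followup_48h, isolate.
isolate first appears in round 4.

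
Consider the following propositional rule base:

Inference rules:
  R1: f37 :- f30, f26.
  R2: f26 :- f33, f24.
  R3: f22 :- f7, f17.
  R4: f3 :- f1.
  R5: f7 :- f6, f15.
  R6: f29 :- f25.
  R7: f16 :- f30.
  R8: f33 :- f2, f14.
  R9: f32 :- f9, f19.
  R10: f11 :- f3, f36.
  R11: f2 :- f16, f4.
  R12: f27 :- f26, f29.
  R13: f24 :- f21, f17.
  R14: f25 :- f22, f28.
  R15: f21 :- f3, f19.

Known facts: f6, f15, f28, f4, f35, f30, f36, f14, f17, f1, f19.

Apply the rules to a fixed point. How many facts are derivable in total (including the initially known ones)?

Round 1 — R4, R5, R7, derive f3, f7, f16.
Round 2 — R3, R10, R11, R15, derive f22, f11, f2, f21.
Round 3 — R8, R13, R14, derive f33, f24, f25.
Round 4 — R2, R6, derive f26, f29.
Round 5 — R1, R12, derive f37, f27.
Closure: {f1, f11, f14, f15, f16, f17, f19, f2, f21, f22, f24, f25, f26, f27, f28, f29, f3, f30, f33, f35, f36, f37, f4, f6, f7} — 25 facts.

25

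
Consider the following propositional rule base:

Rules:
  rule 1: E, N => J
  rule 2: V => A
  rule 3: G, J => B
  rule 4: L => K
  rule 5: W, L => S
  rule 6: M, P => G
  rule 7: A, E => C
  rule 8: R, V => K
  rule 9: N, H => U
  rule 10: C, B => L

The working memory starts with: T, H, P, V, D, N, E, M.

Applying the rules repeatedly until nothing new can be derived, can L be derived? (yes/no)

yes

[1] rule 1 [E, N => J]; rule 2 [V => A]; rule 6 [M, P => G]; rule 9 [N, H => U]. ⇒ new: J, A, G, U.
[2] rule 3 [G, J => B]; rule 7 [A, E => C]. ⇒ new: B, C.
[3] rule 10 [C, B => L]. ⇒ new: L.
[4] rule 4 [L => K]. ⇒ new: K.
L appears in round 3, so it is derivable.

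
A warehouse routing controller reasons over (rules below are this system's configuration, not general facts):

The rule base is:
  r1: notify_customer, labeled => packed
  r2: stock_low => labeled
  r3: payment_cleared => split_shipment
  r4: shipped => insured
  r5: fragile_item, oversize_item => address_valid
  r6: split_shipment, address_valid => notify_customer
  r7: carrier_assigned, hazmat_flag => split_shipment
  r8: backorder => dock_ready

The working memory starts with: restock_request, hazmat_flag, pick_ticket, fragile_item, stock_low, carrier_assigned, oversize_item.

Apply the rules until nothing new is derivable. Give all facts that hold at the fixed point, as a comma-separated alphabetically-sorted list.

address_valid, carrier_assigned, fragile_item, hazmat_flag, labeled, notify_customer, oversize_item, packed, pick_ticket, restock_request, split_shipment, stock_low

Round 1 — r2, r5, r7, derive labeled, address_valid, split_shipment.
Round 2 — r6, derive notify_customer.
Round 3 — r1, derive packed.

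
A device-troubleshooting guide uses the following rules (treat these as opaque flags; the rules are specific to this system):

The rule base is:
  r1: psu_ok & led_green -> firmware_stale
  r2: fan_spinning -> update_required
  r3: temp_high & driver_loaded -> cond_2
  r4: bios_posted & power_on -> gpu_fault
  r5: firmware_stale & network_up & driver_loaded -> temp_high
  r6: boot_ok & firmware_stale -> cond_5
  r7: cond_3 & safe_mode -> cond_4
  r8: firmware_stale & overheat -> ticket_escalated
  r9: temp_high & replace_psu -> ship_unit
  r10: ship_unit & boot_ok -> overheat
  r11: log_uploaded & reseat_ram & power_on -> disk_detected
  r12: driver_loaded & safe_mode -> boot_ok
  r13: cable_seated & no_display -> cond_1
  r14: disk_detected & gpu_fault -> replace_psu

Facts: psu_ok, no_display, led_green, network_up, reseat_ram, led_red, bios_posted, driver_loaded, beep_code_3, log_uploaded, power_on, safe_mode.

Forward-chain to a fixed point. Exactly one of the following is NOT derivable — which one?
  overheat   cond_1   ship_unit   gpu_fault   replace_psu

cond_1

[1] r1 [psu_ok & led_green -> firmware_stale]; r4 [bios_posted & power_on -> gpu_fault]; r11 [log_uploaded & reseat_ram & power_on -> disk_detected]; r12 [driver_loaded & safe_mode -> boot_ok]. ⇒ new: firmware_stale, gpu_fault, disk_detected, boot_ok.
[2] r5 [firmware_stale & network_up & driver_loaded -> temp_high]; r6 [boot_ok & firmware_stale -> cond_5]; r14 [disk_detected & gpu_fault -> replace_psu]. ⇒ new: temp_high, cond_5, replace_psu.
[3] r3 [temp_high & driver_loaded -> cond_2]; r9 [temp_high & replace_psu -> ship_unit]. ⇒ new: cond_2, ship_unit.
[4] r10 [ship_unit & boot_ok -> overheat]. ⇒ new: overheat.
[5] r8 [firmware_stale & overheat -> ticket_escalated]. ⇒ new: ticket_escalated.
Derived: gpu_fault (round 1), replace_psu (round 2), ship_unit (round 3), overheat (round 4). cond_1 never appears in any round.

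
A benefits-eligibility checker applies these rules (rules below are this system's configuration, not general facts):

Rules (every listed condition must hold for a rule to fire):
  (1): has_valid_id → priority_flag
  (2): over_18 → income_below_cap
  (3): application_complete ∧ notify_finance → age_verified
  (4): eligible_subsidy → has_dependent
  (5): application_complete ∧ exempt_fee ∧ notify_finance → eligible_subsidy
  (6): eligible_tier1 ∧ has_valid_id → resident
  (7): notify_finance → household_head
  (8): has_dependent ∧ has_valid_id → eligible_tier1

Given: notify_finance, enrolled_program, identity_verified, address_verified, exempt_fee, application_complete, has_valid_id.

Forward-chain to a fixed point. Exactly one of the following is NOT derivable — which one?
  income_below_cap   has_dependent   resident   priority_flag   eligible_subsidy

income_below_cap

Round 1: (1) [has_valid_id → priority_flag]; (3) [application_complete ∧ notify_finance → age_verified]; (5) [application_complete ∧ exempt_fee ∧ notify_finance → eligible_subsidy]; (7) [notify_finance → household_head]. Adds priority_flag, age_verified, eligible_subsidy, household_head.
Round 2: (4) [eligible_subsidy → has_dependent]. Adds has_dependent.
Round 3: (8) [has_dependent ∧ has_valid_id → eligible_tier1]. Adds eligible_tier1.
Round 4: (6) [eligible_tier1 ∧ has_valid_id → resident]. Adds resident.
Derived: resident (round 4), has_dependent (round 2), eligible_subsidy (round 1), priority_flag (round 1). income_below_cap never appears in any round.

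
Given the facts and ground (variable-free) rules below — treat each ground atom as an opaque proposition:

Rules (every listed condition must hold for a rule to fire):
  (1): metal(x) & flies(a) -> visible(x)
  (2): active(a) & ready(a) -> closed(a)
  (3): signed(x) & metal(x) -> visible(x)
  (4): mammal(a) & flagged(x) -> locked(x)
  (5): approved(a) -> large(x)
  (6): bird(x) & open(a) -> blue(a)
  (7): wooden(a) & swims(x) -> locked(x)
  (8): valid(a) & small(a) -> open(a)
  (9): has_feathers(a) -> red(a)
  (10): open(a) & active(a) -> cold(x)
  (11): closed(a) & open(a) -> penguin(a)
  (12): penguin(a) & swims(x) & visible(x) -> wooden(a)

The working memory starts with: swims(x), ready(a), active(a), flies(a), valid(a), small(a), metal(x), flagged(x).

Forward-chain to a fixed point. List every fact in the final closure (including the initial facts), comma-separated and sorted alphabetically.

[1] (1) [metal(x) & flies(a) -> visible(x)]; (2) [active(a) & ready(a) -> closed(a)]; (8) [valid(a) & small(a) -> open(a)]. ⇒ new: visible(x), closed(a), open(a).
[2] (10) [open(a) & active(a) -> cold(x)]; (11) [closed(a) & open(a) -> penguin(a)]. ⇒ new: cold(x), penguin(a).
[3] (12) [penguin(a) & swims(x) & visible(x) -> wooden(a)]. ⇒ new: wooden(a).
[4] (7) [wooden(a) & swims(x) -> locked(x)]. ⇒ new: locked(x).

active(a), closed(a), cold(x), flagged(x), flies(a), locked(x), metal(x), open(a), penguin(a), ready(a), small(a), swims(x), valid(a), visible(x), wooden(a)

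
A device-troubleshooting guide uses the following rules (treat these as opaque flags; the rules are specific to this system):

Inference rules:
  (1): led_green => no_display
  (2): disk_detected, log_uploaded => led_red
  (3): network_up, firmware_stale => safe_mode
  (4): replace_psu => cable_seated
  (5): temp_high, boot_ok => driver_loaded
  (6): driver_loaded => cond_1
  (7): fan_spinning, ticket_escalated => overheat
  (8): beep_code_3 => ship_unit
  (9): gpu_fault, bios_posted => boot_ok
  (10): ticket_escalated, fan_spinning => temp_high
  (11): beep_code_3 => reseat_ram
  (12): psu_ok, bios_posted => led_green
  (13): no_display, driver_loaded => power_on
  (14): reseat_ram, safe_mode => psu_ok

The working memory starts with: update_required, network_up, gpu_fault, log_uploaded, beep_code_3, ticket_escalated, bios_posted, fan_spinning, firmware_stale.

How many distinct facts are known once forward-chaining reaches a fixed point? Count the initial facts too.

21

Round 1: (3) [network_up, firmware_stale => safe_mode]; (7) [fan_spinning, ticket_escalated => overheat]; (8) [beep_code_3 => ship_unit]; (9) [gpu_fault, bios_posted => boot_ok]; (10) [ticket_escalated, fan_spinning => temp_high]; (11) [beep_code_3 => reseat_ram]. New: safe_mode, overheat, ship_unit, boot_ok, temp_high, reseat_ram.
Round 2: (5) [temp_high, boot_ok => driver_loaded]; (14) [reseat_ram, safe_mode => psu_ok]. New: driver_loaded, psu_ok.
Round 3: (6) [driver_loaded => cond_1]; (12) [psu_ok, bios_posted => led_green]. New: cond_1, led_green.
Round 4: (1) [led_green => no_display]. New: no_display.
Round 5: (13) [no_display, driver_loaded => power_on]. New: power_on.
Closure: {beep_code_3, bios_posted, boot_ok, cond_1, driver_loaded, fan_spinning, firmware_stale, gpu_fault, led_green, log_uploaded, network_up, no_display, overheat, power_on, psu_ok, reseat_ram, safe_mode, ship_unit, temp_high, ticket_escalated, update_required} — 21 facts.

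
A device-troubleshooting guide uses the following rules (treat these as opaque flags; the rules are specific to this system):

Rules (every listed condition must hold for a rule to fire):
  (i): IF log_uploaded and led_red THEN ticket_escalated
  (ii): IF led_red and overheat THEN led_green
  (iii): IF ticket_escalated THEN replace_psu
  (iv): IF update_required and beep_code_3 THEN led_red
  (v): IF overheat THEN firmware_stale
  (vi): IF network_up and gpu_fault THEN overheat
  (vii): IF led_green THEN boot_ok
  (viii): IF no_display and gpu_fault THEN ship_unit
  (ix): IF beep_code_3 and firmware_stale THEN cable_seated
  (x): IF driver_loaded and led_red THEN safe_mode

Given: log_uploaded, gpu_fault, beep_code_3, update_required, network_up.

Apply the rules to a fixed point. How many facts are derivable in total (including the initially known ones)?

[1] (iv) [IF update_required and beep_code_3 THEN led_red]; (vi) [IF network_up and gpu_fault THEN overheat]. ⇒ new: led_red, overheat.
[2] (i) [IF log_uploaded and led_red THEN ticket_escalated]; (ii) [IF led_red and overheat THEN led_green]; (v) [IF overheat THEN firmware_stale]. ⇒ new: ticket_escalated, led_green, firmware_stale.
[3] (iii) [IF ticket_escalated THEN replace_psu]; (vii) [IF led_green THEN boot_ok]; (ix) [IF beep_code_3 and firmware_stale THEN cable_seated]. ⇒ new: replace_psu, boot_ok, cable_seated.
Closure: {beep_code_3, boot_ok, cable_seated, firmware_stale, gpu_fault, led_green, led_red, log_uploaded, network_up, overheat, replace_psu, ticket_escalated, update_required} — 13 facts.

13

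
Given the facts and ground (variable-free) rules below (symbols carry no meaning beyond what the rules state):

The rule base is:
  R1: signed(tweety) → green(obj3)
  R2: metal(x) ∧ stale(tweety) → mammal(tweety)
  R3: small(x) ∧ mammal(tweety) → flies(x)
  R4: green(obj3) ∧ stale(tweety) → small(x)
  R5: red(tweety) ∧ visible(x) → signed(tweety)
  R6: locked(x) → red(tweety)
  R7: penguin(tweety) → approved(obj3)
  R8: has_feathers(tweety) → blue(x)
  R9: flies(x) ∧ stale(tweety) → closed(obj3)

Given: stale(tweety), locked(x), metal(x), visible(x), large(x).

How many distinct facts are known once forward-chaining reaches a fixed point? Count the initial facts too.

Round 1: R2 [metal(x) ∧ stale(tweety) → mammal(tweety)]; R6 [locked(x) → red(tweety)]. New: mammal(tweety), red(tweety).
Round 2: R5 [red(tweety) ∧ visible(x) → signed(tweety)]. New: signed(tweety).
Round 3: R1 [signed(tweety) → green(obj3)]. New: green(obj3).
Round 4: R4 [green(obj3) ∧ stale(tweety) → small(x)]. New: small(x).
Round 5: R3 [small(x) ∧ mammal(tweety) → flies(x)]. New: flies(x).
Round 6: R9 [flies(x) ∧ stale(tweety) → closed(obj3)]. New: closed(obj3).
Closure: {closed(obj3), flies(x), green(obj3), large(x), locked(x), mammal(tweety), metal(x), red(tweety), signed(tweety), small(x), stale(tweety), visible(x)} — 12 facts.

12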